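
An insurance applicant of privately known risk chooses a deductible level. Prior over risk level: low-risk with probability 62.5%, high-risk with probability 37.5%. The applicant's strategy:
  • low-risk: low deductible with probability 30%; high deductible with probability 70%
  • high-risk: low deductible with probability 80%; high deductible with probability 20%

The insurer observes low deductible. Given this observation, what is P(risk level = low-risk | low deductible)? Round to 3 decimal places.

Apply Bayes' rule using the sender's strategy as the likelihood.
P(low deductible) = 0.625·0.3 + 0.375·0.8 = 0.4875
P(low-risk | low deductible) = (0.625·0.3) / 0.4875 = 0.1875 / 0.4875 = 0.384615

0.385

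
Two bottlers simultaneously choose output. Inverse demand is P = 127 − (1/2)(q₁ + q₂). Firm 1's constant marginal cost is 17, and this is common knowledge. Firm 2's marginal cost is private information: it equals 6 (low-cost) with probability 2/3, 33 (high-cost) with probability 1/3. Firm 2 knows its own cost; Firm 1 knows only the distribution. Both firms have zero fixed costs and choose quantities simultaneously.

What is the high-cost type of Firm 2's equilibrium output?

Type-c best response for Firm 2: q₂(c) = (127 − c) − q₁/2.
Firm 1 maximizes expected profit; its first-order condition is 127 − q₁ − (1/2)E[q₂] − 17 = 0.
Substituting E[q₂] and solving: E[c₂] = 15, so q₁ = (127 − 2·17 + 15)/(3/2) = 72.
q₂(high-cost) = (127 − 33 − (1/2)·72) = 58.

58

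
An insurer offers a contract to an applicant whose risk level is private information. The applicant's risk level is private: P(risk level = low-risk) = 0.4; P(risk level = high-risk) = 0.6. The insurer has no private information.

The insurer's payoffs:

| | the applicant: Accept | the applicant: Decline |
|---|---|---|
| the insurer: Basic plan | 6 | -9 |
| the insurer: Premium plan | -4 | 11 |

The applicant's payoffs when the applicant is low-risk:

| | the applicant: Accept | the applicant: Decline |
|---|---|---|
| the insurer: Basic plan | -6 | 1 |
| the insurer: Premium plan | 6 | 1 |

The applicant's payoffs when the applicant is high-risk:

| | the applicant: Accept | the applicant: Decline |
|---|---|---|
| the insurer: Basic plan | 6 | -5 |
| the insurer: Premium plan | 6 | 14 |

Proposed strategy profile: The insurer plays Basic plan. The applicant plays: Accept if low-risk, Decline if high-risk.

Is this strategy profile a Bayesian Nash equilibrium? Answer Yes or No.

The insurer plays Basic plan: E[Basic plan] = 0.4·(6) + 0.6·(-9) = -3; E[Premium plan] = 5. Not best-responding. ✗
The applicant (risk level low-risk), facing Basic plan: Accept gives -6, Decline gives 1. Proposed Accept is not best — profitable deviation exists. ✗
The applicant (risk level high-risk), facing Basic plan: Accept gives 6, Decline gives -5. Proposed Decline is not best — profitable deviation exists. ✗

No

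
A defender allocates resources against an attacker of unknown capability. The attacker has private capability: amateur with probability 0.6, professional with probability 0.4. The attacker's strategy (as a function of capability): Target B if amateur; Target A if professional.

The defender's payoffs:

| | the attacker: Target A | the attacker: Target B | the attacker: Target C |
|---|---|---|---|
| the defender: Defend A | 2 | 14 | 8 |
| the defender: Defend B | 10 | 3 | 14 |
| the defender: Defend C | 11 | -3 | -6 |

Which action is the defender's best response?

Defend A

E[Defend A] = 0.6·(14) + 0.4·(2) = 9.2
E[Defend B] = 0.6·(3) + 0.4·(10) = 5.8
E[Defend C] = 0.6·(-3) + 0.4·(11) = 2.6
Best response: Defend A (9.2 is the largest).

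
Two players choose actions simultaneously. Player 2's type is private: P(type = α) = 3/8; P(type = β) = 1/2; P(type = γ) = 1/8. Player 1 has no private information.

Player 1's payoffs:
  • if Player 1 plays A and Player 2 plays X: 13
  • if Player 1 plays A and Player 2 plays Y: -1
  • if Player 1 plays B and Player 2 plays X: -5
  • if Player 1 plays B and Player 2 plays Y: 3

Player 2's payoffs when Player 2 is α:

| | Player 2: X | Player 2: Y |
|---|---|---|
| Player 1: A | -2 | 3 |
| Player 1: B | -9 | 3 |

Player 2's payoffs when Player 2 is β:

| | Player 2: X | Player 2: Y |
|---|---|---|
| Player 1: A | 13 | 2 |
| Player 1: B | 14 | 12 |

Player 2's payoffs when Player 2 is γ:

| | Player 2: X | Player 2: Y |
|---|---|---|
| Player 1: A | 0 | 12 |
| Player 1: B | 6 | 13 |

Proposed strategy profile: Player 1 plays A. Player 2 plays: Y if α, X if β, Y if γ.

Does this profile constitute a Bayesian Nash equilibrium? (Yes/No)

Yes

Player 1 plays A: E[A] = 3/8·(-1) + 1/2·(13) + 1/8·(-1) = 6; E[B] = -1. Best-responding. ✓
Player 2 (type α), facing A: X gives -2, Y gives 3. Proposed Y is best. ✓
Player 2 (type β), facing A: X gives 13, Y gives 2. Proposed X is best. ✓
Player 2 (type γ), facing A: X gives 0, Y gives 12. Proposed Y is best. ✓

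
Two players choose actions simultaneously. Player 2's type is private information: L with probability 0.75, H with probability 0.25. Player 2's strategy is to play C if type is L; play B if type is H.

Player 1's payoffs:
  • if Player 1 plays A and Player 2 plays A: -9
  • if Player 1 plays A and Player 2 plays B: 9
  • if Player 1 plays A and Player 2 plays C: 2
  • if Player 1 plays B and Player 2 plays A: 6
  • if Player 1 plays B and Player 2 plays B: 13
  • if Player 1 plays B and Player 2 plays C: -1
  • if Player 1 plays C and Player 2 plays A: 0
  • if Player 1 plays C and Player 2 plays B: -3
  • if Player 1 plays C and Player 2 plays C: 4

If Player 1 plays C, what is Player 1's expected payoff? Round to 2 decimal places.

E[C] = 0.75·4 + 0.25·(-3) = 3 + (-0.75) = 2.25

2.25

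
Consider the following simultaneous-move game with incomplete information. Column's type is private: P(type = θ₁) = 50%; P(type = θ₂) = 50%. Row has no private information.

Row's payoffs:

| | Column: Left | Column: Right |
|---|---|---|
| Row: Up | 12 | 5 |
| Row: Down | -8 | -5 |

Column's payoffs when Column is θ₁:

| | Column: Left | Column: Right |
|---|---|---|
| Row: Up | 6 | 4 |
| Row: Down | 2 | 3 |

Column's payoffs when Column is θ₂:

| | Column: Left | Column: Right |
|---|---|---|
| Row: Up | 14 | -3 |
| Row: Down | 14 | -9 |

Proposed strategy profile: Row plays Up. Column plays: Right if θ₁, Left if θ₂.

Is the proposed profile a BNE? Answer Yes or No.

No

Row plays Up: E[Up] = 0.5·(5) + 0.5·(12) = 8.5; E[Down] = -6.5. Best-responding. ✓
Column (type θ₁), facing Up: Left gives 6, Right gives 4. Proposed Right is not best — profitable deviation exists. ✗
Column (type θ₂), facing Up: Left gives 14, Right gives -3. Proposed Left is best. ✓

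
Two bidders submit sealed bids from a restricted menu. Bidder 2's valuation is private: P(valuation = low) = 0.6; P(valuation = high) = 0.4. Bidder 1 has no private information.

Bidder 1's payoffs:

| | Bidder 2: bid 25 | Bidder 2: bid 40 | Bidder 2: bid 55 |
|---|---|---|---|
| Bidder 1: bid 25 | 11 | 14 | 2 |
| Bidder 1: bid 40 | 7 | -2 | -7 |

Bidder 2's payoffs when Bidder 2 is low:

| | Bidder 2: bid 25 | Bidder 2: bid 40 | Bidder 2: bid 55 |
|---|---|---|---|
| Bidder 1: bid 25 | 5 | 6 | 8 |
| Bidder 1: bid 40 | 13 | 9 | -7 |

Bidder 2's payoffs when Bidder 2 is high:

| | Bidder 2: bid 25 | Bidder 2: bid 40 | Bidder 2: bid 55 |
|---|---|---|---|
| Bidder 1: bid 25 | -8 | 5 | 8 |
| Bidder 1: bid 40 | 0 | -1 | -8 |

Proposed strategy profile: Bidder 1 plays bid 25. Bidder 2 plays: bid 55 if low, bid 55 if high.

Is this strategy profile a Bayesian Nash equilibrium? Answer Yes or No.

A profile is a BNE iff every type of every player is best-responding given beliefs about the other side.
Bidder 1 plays bid 25: E[bid 25] = 0.6·(2) + 0.4·(2) = 2; E[bid 40] = -7. Best-responding. ✓
Bidder 2 (valuation low), facing bid 25: bid 25 gives 5, bid 40 gives 6, bid 55 gives 8. Proposed bid 55 is best. ✓
Bidder 2 (valuation high), facing bid 25: bid 25 gives -8, bid 40 gives 5, bid 55 gives 8. Proposed bid 55 is best. ✓

Yes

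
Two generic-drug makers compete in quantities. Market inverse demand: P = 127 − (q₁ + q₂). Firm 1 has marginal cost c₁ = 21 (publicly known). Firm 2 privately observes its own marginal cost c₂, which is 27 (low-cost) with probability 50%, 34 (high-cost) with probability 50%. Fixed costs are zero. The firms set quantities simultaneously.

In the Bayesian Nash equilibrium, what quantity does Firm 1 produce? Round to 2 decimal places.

Firm 2 with cost c maximizes (127 − (q₁+q₂) − c)·q₂, giving q₂(c) = (127 − c − q₁)/2.
E[c₂] = 0.5·27 + 0.5·34 = 30.5
Firm 1's FOC against E[q₂] yields q₁ = (127 − 2·21 + E[c₂])/3 = (127 − 42 + 30.5)/3 = 38.5.

38.50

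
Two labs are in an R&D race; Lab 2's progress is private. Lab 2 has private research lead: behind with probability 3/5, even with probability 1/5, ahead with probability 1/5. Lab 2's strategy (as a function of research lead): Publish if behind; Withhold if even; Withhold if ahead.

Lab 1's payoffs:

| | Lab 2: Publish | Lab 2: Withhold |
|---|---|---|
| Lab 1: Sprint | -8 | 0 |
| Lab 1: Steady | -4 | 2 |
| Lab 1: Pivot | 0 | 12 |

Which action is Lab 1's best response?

Pivot

E[Sprint] = 3/5·(-8) + 1/5·(0) + 1/5·(0) = -24/5
E[Steady] = 3/5·(-4) + 1/5·(2) + 1/5·(2) = -8/5
E[Pivot] = 3/5·(0) + 1/5·(12) + 1/5·(12) = 24/5
Best response: Pivot (24/5 is the largest).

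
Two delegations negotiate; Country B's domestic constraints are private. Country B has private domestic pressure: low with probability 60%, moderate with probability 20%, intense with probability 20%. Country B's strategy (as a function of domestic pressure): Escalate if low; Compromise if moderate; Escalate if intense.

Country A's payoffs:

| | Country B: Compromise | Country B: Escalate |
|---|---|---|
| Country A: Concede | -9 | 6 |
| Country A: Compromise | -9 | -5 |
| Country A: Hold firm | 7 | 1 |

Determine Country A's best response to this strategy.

Concede

E[Concede] = 0.6·(6) + 0.2·(-9) + 0.2·(6) = 3
E[Compromise] = 0.6·(-5) + 0.2·(-9) + 0.2·(-5) = -5.8
E[Hold firm] = 0.6·(1) + 0.2·(7) + 0.2·(1) = 2.2
Best response: Concede (3 is the largest).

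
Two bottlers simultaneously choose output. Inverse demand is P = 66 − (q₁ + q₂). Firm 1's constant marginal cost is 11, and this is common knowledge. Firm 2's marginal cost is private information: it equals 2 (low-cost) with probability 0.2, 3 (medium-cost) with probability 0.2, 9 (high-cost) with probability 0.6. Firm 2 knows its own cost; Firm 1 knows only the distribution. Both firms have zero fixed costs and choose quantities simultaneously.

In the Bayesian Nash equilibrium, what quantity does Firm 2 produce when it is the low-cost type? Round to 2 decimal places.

23.60

Each type of Firm 2 best-responds to q₁; Firm 1 best-responds to the expected q₂ over Firm 2's types.
Firm 2 with cost c maximizes (66 − (q₁+q₂) − c)·q₂, giving q₂(c) = (66 − c − q₁)/2.
E[c₂] = 0.2·2 + 0.2·3 + 0.6·9 = 6.4
Firm 1's FOC against E[q₂] yields q₁ = (66 − 2·11 + E[c₂])/3 = (66 − 22 + 6.4)/3 = 16.8.
q₂(low-cost) = (66 − 2 − 16.8)/2 = 23.6.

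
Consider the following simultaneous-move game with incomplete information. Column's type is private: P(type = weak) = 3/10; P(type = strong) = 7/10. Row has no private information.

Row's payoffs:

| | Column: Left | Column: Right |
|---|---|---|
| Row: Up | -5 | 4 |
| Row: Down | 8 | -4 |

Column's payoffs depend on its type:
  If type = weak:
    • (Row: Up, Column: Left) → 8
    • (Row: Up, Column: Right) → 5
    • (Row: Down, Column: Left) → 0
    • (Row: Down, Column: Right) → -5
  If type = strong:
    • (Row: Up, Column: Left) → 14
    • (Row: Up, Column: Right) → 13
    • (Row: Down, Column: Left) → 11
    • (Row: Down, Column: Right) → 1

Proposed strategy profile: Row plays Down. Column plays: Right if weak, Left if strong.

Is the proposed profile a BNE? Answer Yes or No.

A profile is a BNE iff every type of every player is best-responding given beliefs about the other side.
Row plays Down: E[Down] = 3/10·(-4) + 7/10·(8) = 22/5; E[Up] = -23/10. Best-responding. ✓
Column (type weak), facing Down: Left gives 0, Right gives -5. Proposed Right is not best — profitable deviation exists. ✗
Column (type strong), facing Down: Left gives 11, Right gives 1. Proposed Left is best. ✓

No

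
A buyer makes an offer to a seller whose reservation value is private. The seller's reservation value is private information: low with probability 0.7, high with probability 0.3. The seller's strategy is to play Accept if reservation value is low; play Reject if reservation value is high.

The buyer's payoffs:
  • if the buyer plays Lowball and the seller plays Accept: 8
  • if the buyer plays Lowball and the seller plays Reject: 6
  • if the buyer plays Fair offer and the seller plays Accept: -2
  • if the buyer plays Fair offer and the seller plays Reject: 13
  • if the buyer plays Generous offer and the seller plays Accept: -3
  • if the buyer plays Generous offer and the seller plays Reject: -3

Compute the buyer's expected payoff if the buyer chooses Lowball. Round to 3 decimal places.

7.400

E[Lowball] = 0.7·8 + 0.3·6 = 5.6 + 1.8 = 7.4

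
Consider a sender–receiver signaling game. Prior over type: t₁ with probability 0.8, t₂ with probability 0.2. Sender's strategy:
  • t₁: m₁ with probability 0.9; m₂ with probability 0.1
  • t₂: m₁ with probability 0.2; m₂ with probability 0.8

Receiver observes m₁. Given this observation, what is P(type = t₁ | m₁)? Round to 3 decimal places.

0.947

P(m₁) = 0.8·0.9 + 0.2·0.2 = 0.76
P(t₁ | m₁) = (0.8·0.9) / 0.76 = 0.72 / 0.76 = 0.947368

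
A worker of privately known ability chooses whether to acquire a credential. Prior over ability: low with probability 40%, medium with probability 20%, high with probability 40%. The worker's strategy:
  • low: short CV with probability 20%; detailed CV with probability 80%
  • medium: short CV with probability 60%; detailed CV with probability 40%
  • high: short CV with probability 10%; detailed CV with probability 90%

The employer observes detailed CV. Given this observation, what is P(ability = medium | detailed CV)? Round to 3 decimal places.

0.105

Apply Bayes' rule using the sender's strategy as the likelihood.
P(detailed CV) = 0.4·0.8 + 0.2·0.4 + 0.4·0.9 = 0.76
P(medium | detailed CV) = (0.2·0.4) / 0.76 = 0.08 / 0.76 = 0.105263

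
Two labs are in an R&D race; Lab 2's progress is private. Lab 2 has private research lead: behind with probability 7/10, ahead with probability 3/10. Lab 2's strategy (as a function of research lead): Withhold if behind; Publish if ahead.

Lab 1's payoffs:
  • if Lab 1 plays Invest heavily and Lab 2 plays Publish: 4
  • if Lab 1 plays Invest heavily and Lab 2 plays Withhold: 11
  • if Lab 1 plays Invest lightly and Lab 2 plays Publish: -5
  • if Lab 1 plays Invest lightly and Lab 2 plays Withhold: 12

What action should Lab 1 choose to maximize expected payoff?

Invest heavily

Compute Lab 1's expected payoff for each action, taking the expectation over Lab 2's type.
E[Invest heavily] = 7/10·(11) + 3/10·(4) = 89/10
E[Invest lightly] = 7/10·(12) + 3/10·(-5) = 69/10
Best response: Invest heavily (89/10 is the largest).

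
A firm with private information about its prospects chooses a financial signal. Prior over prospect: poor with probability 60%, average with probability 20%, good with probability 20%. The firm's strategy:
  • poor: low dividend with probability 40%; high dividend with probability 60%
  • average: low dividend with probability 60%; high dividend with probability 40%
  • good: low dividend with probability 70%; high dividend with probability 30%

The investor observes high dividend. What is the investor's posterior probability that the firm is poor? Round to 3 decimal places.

P(high dividend) = 0.6·0.6 + 0.2·0.4 + 0.2·0.3 = 0.5
P(poor | high dividend) = (0.6·0.6) / 0.5 = 0.36 / 0.5 = 0.72

0.720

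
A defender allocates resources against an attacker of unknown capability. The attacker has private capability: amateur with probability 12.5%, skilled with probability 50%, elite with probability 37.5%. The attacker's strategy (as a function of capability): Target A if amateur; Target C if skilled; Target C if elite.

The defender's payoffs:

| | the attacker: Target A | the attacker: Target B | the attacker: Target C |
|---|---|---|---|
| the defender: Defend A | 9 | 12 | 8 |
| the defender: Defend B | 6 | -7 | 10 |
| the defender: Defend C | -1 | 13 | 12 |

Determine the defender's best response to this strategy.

E[Defend A] = 0.125·(9) + 0.5·(8) + 0.375·(8) = 8.125
E[Defend B] = 0.125·(6) + 0.5·(10) + 0.375·(10) = 9.5
E[Defend C] = 0.125·(-1) + 0.5·(12) + 0.375·(12) = 10.375
Best response: Defend C (10.375 is the largest).

Defend C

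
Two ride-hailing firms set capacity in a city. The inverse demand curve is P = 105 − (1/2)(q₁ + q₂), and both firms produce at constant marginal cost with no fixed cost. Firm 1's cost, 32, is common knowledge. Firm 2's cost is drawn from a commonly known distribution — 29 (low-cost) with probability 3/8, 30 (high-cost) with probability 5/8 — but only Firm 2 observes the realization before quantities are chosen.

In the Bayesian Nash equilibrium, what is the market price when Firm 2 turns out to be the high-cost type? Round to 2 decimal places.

Type-c best response for Firm 2: q₂(c) = (105 − c) − q₁/2.
Firm 1 maximizes expected profit; its first-order condition is 105 − q₁ − (1/2)E[q₂] − 32 = 0.
Substituting E[q₂] and solving: E[c₂] = 29.625, so q₁ = (105 − 2·32 + 29.625)/(3/2) = 47.0833.
q₂(high-cost) = 51.4583, so P = 105 − (1/2)·(47.0833 + 51.4583) = 55.7292.

55.73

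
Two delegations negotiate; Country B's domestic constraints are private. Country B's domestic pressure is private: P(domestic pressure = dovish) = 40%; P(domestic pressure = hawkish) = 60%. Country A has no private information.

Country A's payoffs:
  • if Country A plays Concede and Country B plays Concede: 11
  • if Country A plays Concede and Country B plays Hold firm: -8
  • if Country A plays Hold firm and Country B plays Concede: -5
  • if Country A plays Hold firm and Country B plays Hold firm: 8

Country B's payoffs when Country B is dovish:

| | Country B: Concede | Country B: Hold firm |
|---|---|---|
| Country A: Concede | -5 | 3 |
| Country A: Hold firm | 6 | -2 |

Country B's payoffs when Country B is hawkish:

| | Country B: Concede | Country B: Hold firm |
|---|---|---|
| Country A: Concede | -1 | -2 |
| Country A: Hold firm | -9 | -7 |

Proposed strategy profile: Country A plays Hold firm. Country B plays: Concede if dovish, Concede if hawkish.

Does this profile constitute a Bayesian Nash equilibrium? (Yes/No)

No

Country A plays Hold firm: E[Hold firm] = 0.4·(-5) + 0.6·(-5) = -5; E[Concede] = 11. Not best-responding. ✗
Country B (domestic pressure dovish), facing Hold firm: Concede gives 6, Hold firm gives -2. Proposed Concede is best. ✓
Country B (domestic pressure hawkish), facing Hold firm: Concede gives -9, Hold firm gives -7. Proposed Concede is not best — profitable deviation exists. ✗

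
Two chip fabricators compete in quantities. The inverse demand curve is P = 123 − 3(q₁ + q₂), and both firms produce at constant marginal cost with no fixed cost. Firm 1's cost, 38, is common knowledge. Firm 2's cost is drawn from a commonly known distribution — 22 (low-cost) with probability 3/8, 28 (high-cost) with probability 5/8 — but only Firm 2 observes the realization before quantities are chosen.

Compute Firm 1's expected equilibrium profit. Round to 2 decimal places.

196.02

Type-c best response for Firm 2: q₂(c) = (123 − c)/6 − q₁/2.
Firm 1 maximizes expected profit; its first-order condition is 123 − 6q₁ − 3E[q₂] − 38 = 0.
Substituting E[q₂] and solving: E[c₂] = 25.75, so q₁ = (123 − 2·38 + 25.75)/9 = 8.08333.
E[P] = 123 − 3·(q₁ + E[q₂]) = 62.25; Firm 1's expected profit = (E[P] − 38)·q₁ = (62.25 − 38)·8.08333 = 196.021.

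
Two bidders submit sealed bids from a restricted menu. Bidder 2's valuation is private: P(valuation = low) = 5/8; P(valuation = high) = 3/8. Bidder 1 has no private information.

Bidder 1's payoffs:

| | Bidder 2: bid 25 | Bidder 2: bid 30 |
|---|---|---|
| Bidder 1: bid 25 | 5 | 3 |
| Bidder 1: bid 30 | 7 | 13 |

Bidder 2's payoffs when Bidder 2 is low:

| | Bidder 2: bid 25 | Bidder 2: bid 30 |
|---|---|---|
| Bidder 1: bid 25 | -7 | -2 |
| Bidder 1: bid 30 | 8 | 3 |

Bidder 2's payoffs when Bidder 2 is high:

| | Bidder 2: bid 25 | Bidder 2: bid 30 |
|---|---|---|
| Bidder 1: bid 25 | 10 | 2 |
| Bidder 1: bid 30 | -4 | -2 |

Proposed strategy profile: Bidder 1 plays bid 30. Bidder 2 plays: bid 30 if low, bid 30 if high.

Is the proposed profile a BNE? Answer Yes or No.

No

A profile is a BNE iff every type of every player is best-responding given beliefs about the other side.
Bidder 1 plays bid 30: E[bid 30] = 5/8·(13) + 3/8·(13) = 13; E[bid 25] = 3. Best-responding. ✓
Bidder 2 (valuation low), facing bid 30: bid 25 gives 8, bid 30 gives 3. Proposed bid 30 is not best — profitable deviation exists. ✗
Bidder 2 (valuation high), facing bid 30: bid 25 gives -4, bid 30 gives -2. Proposed bid 30 is best. ✓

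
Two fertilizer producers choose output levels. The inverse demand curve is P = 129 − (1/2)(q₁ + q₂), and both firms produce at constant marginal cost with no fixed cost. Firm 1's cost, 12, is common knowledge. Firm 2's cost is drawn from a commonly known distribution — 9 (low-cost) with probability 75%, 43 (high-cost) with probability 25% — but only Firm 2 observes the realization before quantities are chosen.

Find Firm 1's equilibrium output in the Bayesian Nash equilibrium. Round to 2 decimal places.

Type-c best response for Firm 2: q₂(c) = (129 − c) − q₁/2.
Firm 1 maximizes expected profit; its first-order condition is 129 − q₁ − (1/2)E[q₂] − 12 = 0.
Substituting E[q₂] and solving: E[c₂] = 17.5, so q₁ = (129 − 2·12 + 17.5)/(3/2) = 81.6667.

81.67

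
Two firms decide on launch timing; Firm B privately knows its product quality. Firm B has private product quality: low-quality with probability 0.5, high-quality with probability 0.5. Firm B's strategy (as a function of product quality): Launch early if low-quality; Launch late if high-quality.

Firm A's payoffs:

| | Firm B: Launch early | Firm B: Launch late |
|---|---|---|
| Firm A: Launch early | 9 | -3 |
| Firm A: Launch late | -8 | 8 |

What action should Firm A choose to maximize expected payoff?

Compute Firm A's expected payoff for each action, taking the expectation over Firm B's type.
E[Launch early] = 0.5·(9) + 0.5·(-3) = 3
E[Launch late] = 0.5·(-8) + 0.5·(8) = 0
Best response: Launch early (3 is the largest).

Launch early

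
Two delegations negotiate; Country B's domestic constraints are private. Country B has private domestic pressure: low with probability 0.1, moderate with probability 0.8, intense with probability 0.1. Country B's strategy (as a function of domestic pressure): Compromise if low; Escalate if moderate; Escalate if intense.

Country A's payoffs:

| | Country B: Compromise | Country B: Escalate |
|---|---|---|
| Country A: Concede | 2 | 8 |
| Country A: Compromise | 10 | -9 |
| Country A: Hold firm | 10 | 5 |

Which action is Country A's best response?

Concede

E[Concede] = 0.1·(2) + 0.8·(8) + 0.1·(8) = 7.4
E[Compromise] = 0.1·(10) + 0.8·(-9) + 0.1·(-9) = -7.1
E[Hold firm] = 0.1·(10) + 0.8·(5) + 0.1·(5) = 5.5
Best response: Concede (7.4 is the largest).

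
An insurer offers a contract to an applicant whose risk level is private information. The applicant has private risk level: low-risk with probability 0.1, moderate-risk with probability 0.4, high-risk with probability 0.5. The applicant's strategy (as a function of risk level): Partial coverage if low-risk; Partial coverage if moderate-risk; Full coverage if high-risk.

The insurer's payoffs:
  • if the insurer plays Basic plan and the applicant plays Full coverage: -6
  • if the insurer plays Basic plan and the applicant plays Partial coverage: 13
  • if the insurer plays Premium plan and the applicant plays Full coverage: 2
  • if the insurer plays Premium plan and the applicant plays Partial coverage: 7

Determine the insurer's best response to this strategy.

Premium plan

Compute the insurer's expected payoff for each action, taking the expectation over the applicant's type.
E[Basic plan] = 0.1·(13) + 0.4·(13) + 0.5·(-6) = 3.5
E[Premium plan] = 0.1·(7) + 0.4·(7) + 0.5·(2) = 4.5
Best response: Premium plan (4.5 is the largest).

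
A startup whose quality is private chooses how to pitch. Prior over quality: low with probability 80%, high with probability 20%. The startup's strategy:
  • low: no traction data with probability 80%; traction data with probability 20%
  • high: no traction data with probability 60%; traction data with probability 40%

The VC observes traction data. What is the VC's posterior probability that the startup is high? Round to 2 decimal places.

Apply Bayes' rule using the sender's strategy as the likelihood.
P(traction data) = 0.8·0.2 + 0.2·0.4 = 0.24
P(high | traction data) = (0.2·0.4) / 0.24 = 0.08 / 0.24 = 0.333333

0.33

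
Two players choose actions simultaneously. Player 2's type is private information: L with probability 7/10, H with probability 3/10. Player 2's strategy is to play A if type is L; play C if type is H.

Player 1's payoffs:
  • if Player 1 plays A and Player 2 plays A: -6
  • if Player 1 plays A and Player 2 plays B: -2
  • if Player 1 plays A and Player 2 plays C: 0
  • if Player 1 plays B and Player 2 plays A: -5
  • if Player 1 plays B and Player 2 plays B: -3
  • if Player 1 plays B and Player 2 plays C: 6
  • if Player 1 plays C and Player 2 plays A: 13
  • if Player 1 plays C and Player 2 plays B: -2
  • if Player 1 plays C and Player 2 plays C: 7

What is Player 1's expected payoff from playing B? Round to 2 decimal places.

Take the expectation over Player 2's type, weighting each type's action by its prior probability.
E[B] = 7/10·(-5) + 3/10·6 = (-7/2) + 9/5 = -17/10

-1.70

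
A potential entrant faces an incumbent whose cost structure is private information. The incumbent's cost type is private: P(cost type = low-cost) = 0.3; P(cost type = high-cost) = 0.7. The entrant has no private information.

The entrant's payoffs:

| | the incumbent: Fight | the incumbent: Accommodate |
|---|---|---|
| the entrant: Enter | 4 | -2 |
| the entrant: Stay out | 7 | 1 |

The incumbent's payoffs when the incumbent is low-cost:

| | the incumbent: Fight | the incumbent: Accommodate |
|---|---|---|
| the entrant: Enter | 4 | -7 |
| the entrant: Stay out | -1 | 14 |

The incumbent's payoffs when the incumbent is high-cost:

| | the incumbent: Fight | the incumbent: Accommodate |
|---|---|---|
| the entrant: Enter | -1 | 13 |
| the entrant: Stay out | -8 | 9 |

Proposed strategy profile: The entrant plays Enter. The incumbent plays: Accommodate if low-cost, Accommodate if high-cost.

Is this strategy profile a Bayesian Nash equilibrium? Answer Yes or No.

No

The entrant plays Enter: E[Enter] = 0.3·(-2) + 0.7·(-2) = -2; E[Stay out] = 1. Not best-responding. ✗
The incumbent (cost type low-cost), facing Enter: Fight gives 4, Accommodate gives -7. Proposed Accommodate is not best — profitable deviation exists. ✗
The incumbent (cost type high-cost), facing Enter: Fight gives -1, Accommodate gives 13. Proposed Accommodate is best. ✓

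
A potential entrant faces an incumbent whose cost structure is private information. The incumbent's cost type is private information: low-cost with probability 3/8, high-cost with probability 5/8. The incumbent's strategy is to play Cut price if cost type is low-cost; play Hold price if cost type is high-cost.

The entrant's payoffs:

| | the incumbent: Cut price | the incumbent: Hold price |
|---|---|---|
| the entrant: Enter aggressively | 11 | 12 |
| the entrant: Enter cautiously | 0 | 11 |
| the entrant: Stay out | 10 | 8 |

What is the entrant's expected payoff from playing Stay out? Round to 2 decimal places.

8.75

Take the expectation over the incumbent's cost type, weighting each type's action by its prior probability.
E[Stay out] = 3/8·10 + 5/8·8 = 15/4 + 5 = 35/4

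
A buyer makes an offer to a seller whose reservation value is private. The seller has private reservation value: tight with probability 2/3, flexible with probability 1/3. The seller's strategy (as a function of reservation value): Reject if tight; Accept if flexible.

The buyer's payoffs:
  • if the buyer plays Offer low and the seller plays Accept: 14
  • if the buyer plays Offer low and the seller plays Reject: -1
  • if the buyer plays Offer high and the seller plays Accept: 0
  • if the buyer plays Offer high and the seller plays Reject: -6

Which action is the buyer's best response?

Offer low

Compute the buyer's expected payoff for each action, taking the expectation over the seller's type.
E[Offer low] = 2/3·(-1) + 1/3·(14) = 4
E[Offer high] = 2/3·(-6) + 1/3·(0) = -4
Best response: Offer low (4 is the largest).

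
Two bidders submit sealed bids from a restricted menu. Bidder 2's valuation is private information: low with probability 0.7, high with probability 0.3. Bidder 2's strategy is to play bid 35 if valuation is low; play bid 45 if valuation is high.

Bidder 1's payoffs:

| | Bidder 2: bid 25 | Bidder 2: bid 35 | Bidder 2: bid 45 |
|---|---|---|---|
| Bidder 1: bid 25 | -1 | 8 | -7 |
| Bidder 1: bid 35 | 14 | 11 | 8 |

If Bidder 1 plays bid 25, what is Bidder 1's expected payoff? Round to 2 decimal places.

3.50

Take the expectation over Bidder 2's valuation, weighting each type's action by its prior probability.
E[bid 25] = 0.7·8 + 0.3·(-7) = 5.6 + (-2.1) = 3.5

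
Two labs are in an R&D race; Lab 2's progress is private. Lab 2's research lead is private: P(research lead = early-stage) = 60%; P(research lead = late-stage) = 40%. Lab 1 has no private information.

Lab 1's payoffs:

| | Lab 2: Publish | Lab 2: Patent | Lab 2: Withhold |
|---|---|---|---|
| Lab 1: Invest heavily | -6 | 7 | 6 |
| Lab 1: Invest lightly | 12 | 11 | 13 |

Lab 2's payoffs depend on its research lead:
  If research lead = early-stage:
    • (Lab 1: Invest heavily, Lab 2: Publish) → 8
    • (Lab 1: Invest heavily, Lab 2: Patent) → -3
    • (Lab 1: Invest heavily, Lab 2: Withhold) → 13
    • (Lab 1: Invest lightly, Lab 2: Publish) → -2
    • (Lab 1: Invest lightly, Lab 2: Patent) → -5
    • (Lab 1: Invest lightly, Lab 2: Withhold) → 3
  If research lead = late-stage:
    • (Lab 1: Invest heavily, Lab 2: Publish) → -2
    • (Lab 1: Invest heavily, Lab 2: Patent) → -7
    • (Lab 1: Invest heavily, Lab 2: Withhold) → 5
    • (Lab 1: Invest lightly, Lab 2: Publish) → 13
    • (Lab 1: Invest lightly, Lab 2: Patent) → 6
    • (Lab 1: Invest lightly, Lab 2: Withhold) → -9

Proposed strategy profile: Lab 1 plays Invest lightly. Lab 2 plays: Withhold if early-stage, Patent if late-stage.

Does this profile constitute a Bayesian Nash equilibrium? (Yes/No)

No

Lab 1 plays Invest lightly: E[Invest lightly] = 0.6·(13) + 0.4·(11) = 12.2; E[Invest heavily] = 6.4. Best-responding. ✓
Lab 2 (research lead early-stage), facing Invest lightly: Publish gives -2, Patent gives -5, Withhold gives 3. Proposed Withhold is best. ✓
Lab 2 (research lead late-stage), facing Invest lightly: Publish gives 13, Patent gives 6, Withhold gives -9. Proposed Patent is not best — profitable deviation exists. ✗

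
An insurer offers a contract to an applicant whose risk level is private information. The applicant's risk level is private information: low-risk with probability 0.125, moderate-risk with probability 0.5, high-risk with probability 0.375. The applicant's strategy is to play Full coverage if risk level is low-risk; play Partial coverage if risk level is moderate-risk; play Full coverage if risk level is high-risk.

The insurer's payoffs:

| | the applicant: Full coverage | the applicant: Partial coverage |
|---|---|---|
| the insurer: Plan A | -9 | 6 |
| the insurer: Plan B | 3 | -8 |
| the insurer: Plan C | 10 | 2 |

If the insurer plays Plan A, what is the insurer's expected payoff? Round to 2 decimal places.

E[Plan A] = 0.125·(-9) + 0.5·6 + 0.375·(-9) = (-1.125) + 3 + (-3.375) = -1.5

-1.50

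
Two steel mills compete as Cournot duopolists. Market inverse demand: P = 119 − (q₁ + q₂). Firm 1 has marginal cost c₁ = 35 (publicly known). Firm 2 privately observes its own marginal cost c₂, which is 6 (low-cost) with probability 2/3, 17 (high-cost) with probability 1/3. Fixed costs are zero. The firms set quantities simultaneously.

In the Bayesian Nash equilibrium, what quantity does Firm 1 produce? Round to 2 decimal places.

Type-c best response for Firm 2: q₂(c) = (119 − c)/2 − q₁/2.
Firm 1 maximizes expected profit; its first-order condition is 119 − 2q₁ − E[q₂] − 35 = 0.
Substituting E[q₂] and solving: E[c₂] = 9.66667, so q₁ = (119 − 2·35 + 9.66667)/3 = 19.5556.

19.56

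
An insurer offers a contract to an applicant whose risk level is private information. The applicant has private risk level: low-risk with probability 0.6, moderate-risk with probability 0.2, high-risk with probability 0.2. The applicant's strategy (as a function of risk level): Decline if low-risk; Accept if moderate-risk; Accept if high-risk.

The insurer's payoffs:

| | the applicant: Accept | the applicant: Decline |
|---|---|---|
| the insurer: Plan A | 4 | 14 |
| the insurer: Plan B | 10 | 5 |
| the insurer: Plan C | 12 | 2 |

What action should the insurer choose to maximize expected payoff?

E[Plan A] = 0.6·(14) + 0.2·(4) + 0.2·(4) = 10
E[Plan B] = 0.6·(5) + 0.2·(10) + 0.2·(10) = 7
E[Plan C] = 0.6·(2) + 0.2·(12) + 0.2·(12) = 6
Best response: Plan A (10 is the largest).

Plan A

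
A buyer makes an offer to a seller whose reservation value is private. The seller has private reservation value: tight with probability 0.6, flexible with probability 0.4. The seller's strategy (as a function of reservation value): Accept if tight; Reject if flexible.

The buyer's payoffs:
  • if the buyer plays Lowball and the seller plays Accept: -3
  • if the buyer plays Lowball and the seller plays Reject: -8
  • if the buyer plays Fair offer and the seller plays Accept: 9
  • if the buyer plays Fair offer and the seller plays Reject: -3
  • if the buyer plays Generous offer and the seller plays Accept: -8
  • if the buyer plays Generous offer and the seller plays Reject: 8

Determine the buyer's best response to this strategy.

Fair offer

E[Lowball] = 0.6·(-3) + 0.4·(-8) = -5
E[Fair offer] = 0.6·(9) + 0.4·(-3) = 4.2
E[Generous offer] = 0.6·(-8) + 0.4·(8) = -1.6
Best response: Fair offer (4.2 is the largest).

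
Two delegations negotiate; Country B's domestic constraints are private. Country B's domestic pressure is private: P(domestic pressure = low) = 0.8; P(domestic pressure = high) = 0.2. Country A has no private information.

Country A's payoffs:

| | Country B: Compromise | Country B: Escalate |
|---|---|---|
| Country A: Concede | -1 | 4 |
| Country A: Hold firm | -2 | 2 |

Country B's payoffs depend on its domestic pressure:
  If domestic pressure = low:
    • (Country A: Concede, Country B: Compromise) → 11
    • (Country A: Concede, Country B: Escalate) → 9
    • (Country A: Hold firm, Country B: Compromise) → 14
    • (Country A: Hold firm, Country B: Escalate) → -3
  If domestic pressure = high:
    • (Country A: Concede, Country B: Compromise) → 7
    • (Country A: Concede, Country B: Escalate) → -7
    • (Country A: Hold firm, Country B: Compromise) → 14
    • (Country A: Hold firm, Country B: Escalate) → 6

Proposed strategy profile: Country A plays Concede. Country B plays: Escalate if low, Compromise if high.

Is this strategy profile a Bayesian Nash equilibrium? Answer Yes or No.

Country A plays Concede: E[Concede] = 0.8·(4) + 0.2·(-1) = 3; E[Hold firm] = 1.2. Best-responding. ✓
Country B (domestic pressure low), facing Concede: Compromise gives 11, Escalate gives 9. Proposed Escalate is not best — profitable deviation exists. ✗
Country B (domestic pressure high), facing Concede: Compromise gives 7, Escalate gives -7. Proposed Compromise is best. ✓

No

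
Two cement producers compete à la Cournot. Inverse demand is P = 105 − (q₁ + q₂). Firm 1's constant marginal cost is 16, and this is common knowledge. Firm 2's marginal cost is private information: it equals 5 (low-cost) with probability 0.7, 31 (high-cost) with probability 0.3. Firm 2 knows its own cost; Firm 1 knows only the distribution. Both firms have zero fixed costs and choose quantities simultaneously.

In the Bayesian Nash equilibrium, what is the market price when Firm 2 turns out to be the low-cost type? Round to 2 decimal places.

40.70

Firm 2 with cost c maximizes (105 − (q₁+q₂) − c)·q₂, giving q₂(c) = (105 − c − q₁)/2.
E[c₂] = 0.7·5 + 0.3·31 = 12.8
Firm 1's FOC against E[q₂] yields q₁ = (105 − 2·16 + E[c₂])/3 = (105 − 32 + 12.8)/3 = 28.6.
q₂(low-cost) = 35.7, so P = 105 − (28.6 + 35.7) = 40.7.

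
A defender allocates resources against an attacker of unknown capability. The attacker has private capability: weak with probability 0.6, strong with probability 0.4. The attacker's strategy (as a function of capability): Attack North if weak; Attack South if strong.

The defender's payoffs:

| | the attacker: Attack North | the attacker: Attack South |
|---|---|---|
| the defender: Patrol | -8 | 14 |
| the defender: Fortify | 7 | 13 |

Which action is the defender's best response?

Fortify

E[Patrol] = 0.6·(-8) + 0.4·(14) = 0.8
E[Fortify] = 0.6·(7) + 0.4·(13) = 9.4
Best response: Fortify (9.4 is the largest).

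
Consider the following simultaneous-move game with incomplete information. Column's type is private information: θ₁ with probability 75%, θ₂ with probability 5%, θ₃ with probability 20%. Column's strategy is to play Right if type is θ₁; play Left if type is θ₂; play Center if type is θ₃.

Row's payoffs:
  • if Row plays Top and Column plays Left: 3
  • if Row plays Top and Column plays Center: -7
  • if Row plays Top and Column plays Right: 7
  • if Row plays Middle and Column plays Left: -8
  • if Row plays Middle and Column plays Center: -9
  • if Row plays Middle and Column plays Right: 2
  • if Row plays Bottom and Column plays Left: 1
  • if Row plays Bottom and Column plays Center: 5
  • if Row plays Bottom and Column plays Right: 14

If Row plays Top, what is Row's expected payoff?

E[Top] = 0.75·7 + 0.05·3 + 0.2·(-7) = 5.25 + 0.15 + (-1.4) = 4

4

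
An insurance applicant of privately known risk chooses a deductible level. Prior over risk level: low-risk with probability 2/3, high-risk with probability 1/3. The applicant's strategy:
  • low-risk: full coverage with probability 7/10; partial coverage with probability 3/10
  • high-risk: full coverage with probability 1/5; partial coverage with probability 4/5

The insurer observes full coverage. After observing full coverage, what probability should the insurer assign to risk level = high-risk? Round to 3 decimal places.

0.125

Apply Bayes' rule using the sender's strategy as the likelihood.
P(full coverage) = (2/3)·(7/10) + (1/3)·(1/5) = 8/15
P(high-risk | full coverage) = ((1/3)·(1/5)) / (8/15) = (1/15) / (8/15) = 1/8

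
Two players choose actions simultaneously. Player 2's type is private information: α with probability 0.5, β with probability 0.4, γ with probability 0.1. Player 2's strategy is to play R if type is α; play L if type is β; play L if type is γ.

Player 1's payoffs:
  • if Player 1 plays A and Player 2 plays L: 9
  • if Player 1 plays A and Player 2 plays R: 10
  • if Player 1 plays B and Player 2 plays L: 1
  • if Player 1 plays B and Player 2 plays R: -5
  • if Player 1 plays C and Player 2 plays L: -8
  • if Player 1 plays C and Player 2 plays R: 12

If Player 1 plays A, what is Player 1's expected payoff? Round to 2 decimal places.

Take the expectation over Player 2's type, weighting each type's action by its prior probability.
E[A] = 0.5·10 + 0.4·9 + 0.1·9 = 5 + 3.6 + 0.9 = 9.5

9.50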